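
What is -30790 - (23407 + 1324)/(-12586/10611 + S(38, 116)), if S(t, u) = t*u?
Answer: -1440024435221/46760702 ≈ -30796.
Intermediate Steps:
-30790 - (23407 + 1324)/(-12586/10611 + S(38, 116)) = -30790 - (23407 + 1324)/(-12586/10611 + 38*116) = -30790 - 24731/(-12586*1/10611 + 4408) = -30790 - 24731/(-12586/10611 + 4408) = -30790 - 24731/46760702/10611 = -30790 - 24731*10611/46760702 = -30790 - 1*262420641/46760702 = -30790 - 262420641/46760702 = -1440024435221/46760702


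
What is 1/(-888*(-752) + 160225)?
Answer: 1/828001 ≈ 1.2077e-6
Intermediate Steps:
1/(-888*(-752) + 160225) = 1/(667776 + 160225) = 1/828001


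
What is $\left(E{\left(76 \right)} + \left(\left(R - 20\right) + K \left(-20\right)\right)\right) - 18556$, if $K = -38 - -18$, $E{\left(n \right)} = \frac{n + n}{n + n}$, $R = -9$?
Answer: $-18184$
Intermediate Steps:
$E{\left(n \right)} = 1$ ($E{\left(n \right)} = \frac{2 n}{2 n} = 2 n \frac{1}{2 n} = 1$)
$K = -20$ ($K = -38 + 18 = -20$)
$\left(E{\left(76 \right)} + \left(\left(R - 20\right) + K \left(-20\right)\right)\right) - 18556 = \left(1 - -371\right) - 18556 = \left(1 + \left(-29 + 400\right)\right) - 18556 = \left(1 + 371\right) - 18556 = 372 - 18556 = -18184$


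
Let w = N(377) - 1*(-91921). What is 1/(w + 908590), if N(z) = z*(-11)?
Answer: 1/996364 ≈ 1.0036e-6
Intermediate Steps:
N(z) = -11*z
w = 87774 (w = -11*377 - 1*(-91921) = -4147 + 91921 = 87774)
1/(w + 908590) = 1/(87774 + 908590) = 1/996364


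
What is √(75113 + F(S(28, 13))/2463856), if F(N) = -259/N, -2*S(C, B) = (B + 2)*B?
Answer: √1083664862811570916110/120112980 ≈ 274.07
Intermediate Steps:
S(C, B) = -B*(2 + B)/2 (S(C, B) = -(B + 2)*B/2 = -(2 + B)*B/2 = -B*(2 + B)/2)
√(75113 + F(S(28, 13))/2463856) = √(75113 - 259*(-2/(13*(2 + 13)))/2463856) = √(75113 - 259/((-½*13*15))*(1/2463856)) = √(75113 - 259/(-195/2)*(1/2463856)) = √(75113 - 259*(-2/195)*(1/2463856)) = √(75113 + (518/195)*(1/2463856)) = √(75113 + 259/240225960) = √(18044092533739/240225960) = √1083664862811570916110/120112980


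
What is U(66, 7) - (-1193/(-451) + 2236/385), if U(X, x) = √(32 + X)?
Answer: -133431/15785 + 7*√2 ≈ 1.4465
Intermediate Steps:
U(66, 7) - (-1193/(-451) + 2236/385) = √(32 + 66) - (-1193/(-451) + 2236/385) = √98 - (-1193*(-1/451) + 2236*(1/385)) = 7*√2 - (1193/451 + 2236/385) = 7*√2 - 1*133431/15785 = 7*√2 - 133431/15785 = -133431/15785 + 7*√2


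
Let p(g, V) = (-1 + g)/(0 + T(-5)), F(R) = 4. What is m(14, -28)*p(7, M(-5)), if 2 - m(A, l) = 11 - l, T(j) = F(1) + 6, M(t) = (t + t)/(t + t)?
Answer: -111/5 ≈ -22.200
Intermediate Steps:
M(t) = 1 (M(t) = (2*t)/((2*t)) = (2*t)*(1/(2*t)) = 1)
T(j) = 10 (T(j) = 4 + 6 = 10)
m(A, l) = -9 + l (m(A, l) = 2 - (11 - l) = 2 + (-11 + l) = -9 + l)
p(g, V) = -1/10 + g/10 (p(g, V) = (-1 + g)/(0 + 10) = (-1 + g)/10 = (-1 + g)*(1/10) = -1/10 + g/10)
m(14, -28)*p(7, M(-5)) = (-9 - 28)*(-1/10 + (1/10)*7) = -37*(-1/10 + 7/10) = -37*3/5 = -111/5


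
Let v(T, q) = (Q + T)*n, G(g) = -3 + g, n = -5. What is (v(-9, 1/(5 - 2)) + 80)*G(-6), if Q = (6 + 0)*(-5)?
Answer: -2475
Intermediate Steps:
Q = -30 (Q = 6*(-5) = -30)
v(T, q) = 150 - 5*T (v(T, q) = (-30 + T)*(-5) = 150 - 5*T)
(v(-9, 1/(5 - 2)) + 80)*G(-6) = ((150 - 5*(-9)) + 80)*(-3 - 6) = ((150 + 45) + 80)*(-9) = (195 + 80)*(-9) = 275*(-9) = -2475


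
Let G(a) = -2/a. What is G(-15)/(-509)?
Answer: -2/7635 ≈ -0.00026195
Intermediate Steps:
G(-15)/(-509) = -2/(-15)/(-509) = -2*(-1/15)*(-1/509) = (2/15)*(-1/509) = -2/7635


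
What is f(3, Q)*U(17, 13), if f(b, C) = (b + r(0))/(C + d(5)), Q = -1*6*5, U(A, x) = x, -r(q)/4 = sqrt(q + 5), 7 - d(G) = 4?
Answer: -13/9 + 52*sqrt(5)/27 ≈ 2.8621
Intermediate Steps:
d(G) = 3 (d(G) = 7 - 1*4 = 7 - 4 = 3)
r(q) = -4*sqrt(5 + q) (r(q) = -4*sqrt(q + 5) = -4*sqrt(5 + q))
Q = -30 (Q = -6*5 = -30)
f(b, C) = (b - 4*sqrt(5))/(3 + C) (f(b, C) = (b - 4*sqrt(5 + 0))/(C + 3) = (b - 4*sqrt(5))/(3 + C))
f(3, Q)*U(17, 13) = ((3 - 4*sqrt(5))/(3 - 30))*13 = ((3 - 4*sqrt(5))/(-27))*13 = -(3 - 4*sqrt(5))/27*13 = (-1/9 + 4*sqrt(5)/27)*13 = -13/9 + 52*sqrt(5)/27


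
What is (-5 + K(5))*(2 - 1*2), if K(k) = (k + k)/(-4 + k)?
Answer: 0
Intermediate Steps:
K(k) = 2*k/(-4 + k) (K(k) = (2*k)/(-4 + k) = 2*k/(-4 + k))
(-5 + K(5))*(2 - 1*2) = (-5 + 2*5/(-4 + 5))*(2 - 1*2) = (-5 + 2*5/1)*(2 - 2) = (-5 + 2*5*1)*0 = (-5 + 10)*0 = 5*0 = 0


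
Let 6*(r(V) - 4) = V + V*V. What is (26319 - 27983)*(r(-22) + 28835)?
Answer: -48116224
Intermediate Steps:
r(V) = 4 + V/6 + V**2/6 (r(V) = 4 + (V + V*V)/6 = 4 + (V + V**2)/6 = 4 + (V/6 + V**2/6) = 4 + V/6 + V**2/6)
(26319 - 27983)*(r(-22) + 28835) = (26319 - 27983)*((4 + (1/6)*(-22) + (1/6)*(-22)**2) + 28835) = -1664*((4 - 11/3 + (1/6)*484) + 28835) = -1664*((4 - 11/3 + 242/3) + 28835) = -1664*(81 + 28835) = -1664*28916 = -48116224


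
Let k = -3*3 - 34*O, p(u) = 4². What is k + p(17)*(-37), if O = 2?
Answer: -669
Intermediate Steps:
p(u) = 16
k = -77 (k = -3*3 - 34*2 = -9 - 68 = -77)
k + p(17)*(-37) = -77 + 16*(-37) = -77 - 592 = -669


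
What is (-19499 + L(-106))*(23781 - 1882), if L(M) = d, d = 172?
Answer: -423241973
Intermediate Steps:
L(M) = 172
(-19499 + L(-106))*(23781 - 1882) = (-19499 + 172)*(23781 - 1882) = -19327*21899 = -423241973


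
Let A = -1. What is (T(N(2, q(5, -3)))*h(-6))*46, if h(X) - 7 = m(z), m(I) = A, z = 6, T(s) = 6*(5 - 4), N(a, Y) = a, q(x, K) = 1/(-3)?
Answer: 1656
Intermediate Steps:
q(x, K) = -⅓
T(s) = 6 (T(s) = 6*1 = 6)
m(I) = -1
h(X) = 6 (h(X) = 7 - 1 = 6)
(T(N(2, q(5, -3)))*h(-6))*46 = (6*6)*46 = 36*46 = 1656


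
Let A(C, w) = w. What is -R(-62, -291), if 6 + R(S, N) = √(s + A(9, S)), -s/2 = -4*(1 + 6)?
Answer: 6 - I*√6 ≈ 6.0 - 2.4495*I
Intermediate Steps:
s = 56 (s = -(-8)*(1 + 6) = -(-8)*7 = -2*(-28) = 56)
R(S, N) = -6 + √(56 + S)
-R(-62, -291) = -(-6 + √(56 - 62)) = -(-6 + √(-6)) = -(-6 + I*√6) = 6 - I*√6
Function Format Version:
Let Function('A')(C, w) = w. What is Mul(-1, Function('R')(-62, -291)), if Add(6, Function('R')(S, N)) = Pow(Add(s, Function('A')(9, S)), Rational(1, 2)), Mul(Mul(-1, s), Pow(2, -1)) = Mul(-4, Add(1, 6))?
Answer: Add(6, Mul(-1, I, Pow(6, Rational(1, 2)))) ≈ Add(6.0000, Mul(-2.4495, I))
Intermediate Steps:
s = 56 (s = Mul(-2, Mul(-4, Add(1, 6))) = Mul(-2, Mul(-4, 7)) = Mul(-2, -28) = 56)
Function('R')(S, N) = Add(-6, Pow(Add(56, S), Rational(1, 2)))
Mul(-1, Function('R')(-62, -291)) = Mul(-1, Add(-6, Pow(Add(56, -62), Rational(1, 2)))) = Mul(-1, Add(-6, Pow(-6, Rational(1, 2)))) = Mul(-1, Add(-6, Mul(I, Pow(6, Rational(1, 2))))) = Add(6, Mul(-1, I, Pow(6, Rational(1, 2))))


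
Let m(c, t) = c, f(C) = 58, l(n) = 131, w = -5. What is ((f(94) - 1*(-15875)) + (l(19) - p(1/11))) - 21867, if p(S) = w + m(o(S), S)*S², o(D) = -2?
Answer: -701556/121 ≈ -5798.0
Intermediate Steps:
p(S) = -5 - 2*S²
((f(94) - 1*(-15875)) + (l(19) - p(1/11))) - 21867 = ((58 - 1*(-15875)) + (131 - (-5 - 2*(1/11)²))) - 21867 = ((58 + 15875) + (131 - (-5 - 2*(1/11)²))) - 21867 = (15933 + (131 - (-5 - 2*1/121))) - 21867 = (15933 + (131 - (-5 - 2/121))) - 21867 = (15933 + (131 - 1*(-607/121))) - 21867 = (15933 + (131 + 607/121)) - 21867 = (15933 + 16458/121) - 21867 = 1944351/121 - 21867 = -701556/121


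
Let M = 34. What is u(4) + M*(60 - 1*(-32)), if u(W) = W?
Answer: 3132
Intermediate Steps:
u(4) + M*(60 - 1*(-32)) = 4 + 34*(60 - 1*(-32)) = 4 + 34*(60 + 32) = 4 + 34*92 = 4 + 3128 = 3132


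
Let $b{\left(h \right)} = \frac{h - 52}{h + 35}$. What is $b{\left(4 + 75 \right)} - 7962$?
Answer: $- \frac{302547}{38} \approx -7961.8$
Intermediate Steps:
$b{\left(h \right)} = \frac{-52 + h}{35 + h}$
$b{\left(4 + 75 \right)} - 7962 = \frac{-52 + \left(4 + 75\right)}{35 + \left(4 + 75\right)} - 7962 = \frac{-52 + 79}{35 + 79} - 7962 = \frac{1}{114} \cdot 27 - 7962 = \frac{9}{38} - 7962 = - \frac{302547}{38}$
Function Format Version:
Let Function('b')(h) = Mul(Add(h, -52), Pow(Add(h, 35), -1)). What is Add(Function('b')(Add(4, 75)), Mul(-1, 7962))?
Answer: Rational(-302547, 38) ≈ -7961.8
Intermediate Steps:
Function('b')(h) = Mul(Pow(Add(35, h), -1), Add(-52, h)) (Function('b')(h) = Mul(Add(-52, h), Pow(Add(35, h), -1)) = Mul(Pow(Add(35, h), -1), Add(-52, h)))
Add(Function('b')(Add(4, 75)), Mul(-1, 7962)) = Add(Mul(Pow(Add(35, Add(4, 75)), -1), Add(-52, Add(4, 75))), Mul(-1, 7962)) = Add(Mul(Pow(Add(35, 79), -1), Add(-52, 79)), -7962) = Add(Mul(Pow(114, -1), 27), -7962) = Add(Mul(Rational(1, 114), 27), -7962) = Add(Rational(9, 38), -7962) = Rational(-302547, 38)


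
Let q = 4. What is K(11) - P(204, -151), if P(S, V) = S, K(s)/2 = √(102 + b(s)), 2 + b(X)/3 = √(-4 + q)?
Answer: -204 + 8*√6 ≈ -184.40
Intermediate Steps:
b(X) = -6 (b(X) = -6 + 3*√(-4 + 4) = -6 + 3*√0 = -6 + 3*0 = -6 + 0 = -6)
K(s) = 8*√6 (K(s) = 2*√(102 - 6) = 2*√96 = 2*(4*√6) = 8*√6)
K(11) - P(204, -151) = 8*√6 - 1*204 = 8*√6 - 204 = -204 + 8*√6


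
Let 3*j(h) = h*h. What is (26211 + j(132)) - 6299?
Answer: 25720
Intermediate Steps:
j(h) = h**2/3 (j(h) = (h*h)/3 = h**2/3)
(26211 + j(132)) - 6299 = (26211 + (1/3)*132**2) - 6299 = (26211 + (1/3)*17424) - 6299 = (26211 + 5808) - 6299 = 32019 - 6299 = 25720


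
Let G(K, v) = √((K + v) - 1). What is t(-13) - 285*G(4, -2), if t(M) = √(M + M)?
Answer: -285 + I*√26 ≈ -285.0 + 5.099*I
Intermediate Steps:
G(K, v) = √(-1 + K + v)
t(M) = √2*√M (t(M) = √(2*M) = √2*√M)
t(-13) - 285*G(4, -2) = √2*√(-13) - 285*√(-1 + 4 - 2) = √2*(I*√13) - 285*√1 = I*√26 - 285 = -285 + I*√26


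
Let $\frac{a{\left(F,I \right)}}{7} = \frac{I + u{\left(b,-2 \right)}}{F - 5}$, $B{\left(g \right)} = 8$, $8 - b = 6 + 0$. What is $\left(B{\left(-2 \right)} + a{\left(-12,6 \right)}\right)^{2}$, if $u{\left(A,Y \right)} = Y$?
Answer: $\frac{11664}{289} \approx 40.36$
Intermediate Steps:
$b = 2$ ($b = 8 - \left(6 + 0\right) = 8 - 6 = 2$)
$a{\left(F,I \right)} = \frac{7 \left(-2 + I\right)}{-5 + F}$ ($a{\left(F,I \right)} = 7 \frac{I - 2}{F - 5} = 7 \frac{-2 + I}{-5 + F} = \frac{7 \left(-2 + I\right)}{-5 + F}$)
$\left(B{\left(-2 \right)} + a{\left(-12,6 \right)}\right)^{2} = \left(8 + \frac{7 \left(-2 + 6\right)}{-5 - 12}\right)^{2} = \left(8 + 7 \frac{1}{-17} \cdot 4\right)^{2} = \left(8 + 7 \left(- \frac{1}{17}\right) 4\right)^{2} = \left(8 - \frac{28}{17}\right)^{2} = \left(\frac{108}{17}\right)^{2} = \frac{11664}{289}$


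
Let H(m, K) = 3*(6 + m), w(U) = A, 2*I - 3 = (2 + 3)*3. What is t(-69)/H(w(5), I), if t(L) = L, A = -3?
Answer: -23/3 ≈ -7.6667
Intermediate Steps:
I = 9 (I = 3/2 + ((2 + 3)*3)/2 = 3/2 + (5*3)/2 = 3/2 + (½)*15 = 3/2 + 15/2 = 9)
w(U) = -3
H(m, K) = 18 + 3*m
t(-69)/H(w(5), I) = -69/(18 + 3*(-3)) = -69/(18 - 9) = -69/9 = -69*⅑ = -23/3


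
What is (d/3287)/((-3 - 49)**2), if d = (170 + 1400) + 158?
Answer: 108/555503 ≈ 0.00019442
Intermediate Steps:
d = 1728 (d = 1570 + 158 = 1728)
(d/3287)/((-3 - 49)**2) = (1728/3287)/((-3 - 49)**2) = (1728*(1/3287))/((-52)**2) = (1728/3287)/2704 = (1728/3287)*(1/2704) = 108/555503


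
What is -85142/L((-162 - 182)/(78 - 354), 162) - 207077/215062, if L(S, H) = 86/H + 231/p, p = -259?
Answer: 27438634964137/116348542 ≈ 2.3583e+5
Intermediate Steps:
L(S, H) = -33/37 + 86/H (L(S, H) = 86/H + 231/(-259) = 86/H + 231*(-1/259) = 86/H - 33/37 = -33/37 + 86/H)
-85142/L((-162 - 182)/(78 - 354), 162) - 207077/215062 = -85142/(-33/37 + 86/162) - 207077/215062 = -85142/(-33/37 + 86*(1/162)) - 207077*1/215062 = -85142/(-33/37 + 43/81) - 207077/215062 = -85142/(-1082/2997) - 207077/215062 = -85142*(-2997/1082) - 207077/215062 = 127585287/541 - 207077/215062 = 27438634964137/116348542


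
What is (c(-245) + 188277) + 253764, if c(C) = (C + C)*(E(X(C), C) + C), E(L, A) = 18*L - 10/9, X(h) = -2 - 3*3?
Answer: 5936899/9 ≈ 6.5966e+5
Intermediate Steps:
X(h) = -11 (X(h) = -2 - 9 = -11)
E(L, A) = -10/9 + 18*L (E(L, A) = 18*L - 10*⅑ = 18*L - 10/9 = -10/9 + 18*L)
c(C) = 2*C*(-1792/9 + C) (c(C) = (C + C)*((-10/9 + 18*(-11)) + C) = (2*C)*((-10/9 - 198) + C) = (2*C)*(-1792/9 + C) = 2*C*(-1792/9 + C))
(c(-245) + 188277) + 253764 = ((2/9)*(-245)*(-1792 + 9*(-245)) + 188277) + 253764 = ((2/9)*(-245)*(-1792 - 2205) + 188277) + 253764 = ((2/9)*(-245)*(-3997) + 188277) + 253764 = (1958530/9 + 188277) + 253764 = 3653023/9 + 253764 = 5936899/9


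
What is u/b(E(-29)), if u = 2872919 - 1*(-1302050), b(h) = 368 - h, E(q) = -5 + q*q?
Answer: -4174969/468 ≈ -8920.9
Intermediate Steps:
E(q) = -5 + q**2
u = 4174969 (u = 2872919 + 1302050 = 4174969)
u/b(E(-29)) = 4174969/(368 - (-5 + (-29)**2)) = 4174969/(368 - (-5 + 841)) = 4174969/(368 - 1*836) = 4174969/(368 - 836) = 4174969/(-468) = 4174969*(-1/468) = -4174969/468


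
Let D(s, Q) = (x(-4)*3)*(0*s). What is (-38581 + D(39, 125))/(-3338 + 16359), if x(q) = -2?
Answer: -38581/13021 ≈ -2.9630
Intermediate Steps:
D(s, Q) = 0 (D(s, Q) = (-2*3)*(0*s) = -6*0 = 0)
(-38581 + D(39, 125))/(-3338 + 16359) = (-38581 + 0)/(-3338 + 16359) = -38581/13021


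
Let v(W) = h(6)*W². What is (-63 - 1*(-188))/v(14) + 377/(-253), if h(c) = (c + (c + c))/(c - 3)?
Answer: -411727/297528 ≈ -1.3838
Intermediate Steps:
h(c) = 3*c/(-3 + c) (h(c) = (c + 2*c)/(-3 + c) = (3*c)/(-3 + c) = 3*c/(-3 + c))
v(W) = 6*W² (v(W) = (3*6/(-3 + 6))*W² = (3*6/3)*W² = (3*6*(⅓))*W² = 6*W²)
(-63 - 1*(-188))/v(14) + 377/(-253) = (-63 - 1*(-188))/((6*14²)) + 377/(-253) = (-63 + 188)/((6*196)) + 377*(-1/253) = 125/1176 - 377/253 = -411727/297528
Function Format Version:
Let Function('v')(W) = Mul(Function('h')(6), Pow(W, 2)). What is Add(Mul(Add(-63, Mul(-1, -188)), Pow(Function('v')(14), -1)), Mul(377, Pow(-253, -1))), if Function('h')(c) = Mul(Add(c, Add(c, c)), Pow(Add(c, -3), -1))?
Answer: Rational(-411727, 297528) ≈ -1.3838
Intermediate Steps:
Function('h')(c) = Mul(3, c, Pow(Add(-3, c), -1)) (Function('h')(c) = Mul(Add(c, Mul(2, c)), Pow(Add(-3, c), -1)) = Mul(Mul(3, c), Pow(Add(-3, c), -1)) = Mul(3, c, Pow(Add(-3, c), -1)))
Function('v')(W) = Mul(6, Pow(W, 2)) (Function('v')(W) = Mul(Mul(3, 6, Pow(Add(-3, 6), -1)), Pow(W, 2)) = Mul(Mul(3, 6, Pow(3, -1)), Pow(W, 2)) = Mul(Mul(3, 6, Rational(1, 3)), Pow(W, 2)) = Mul(6, Pow(W, 2)))
Add(Mul(Add(-63, Mul(-1, -188)), Pow(Function('v')(14), -1)), Mul(377, Pow(-253, -1))) = Add(Mul(Add(-63, Mul(-1, -188)), Pow(Mul(6, Pow(14, 2)), -1)), Mul(377, Pow(-253, -1))) = Add(Mul(Add(-63, 188), Pow(Mul(6, 196), -1)), Mul(377, Rational(-1, 253))) = Add(Mul(125, Pow(1176, -1)), Rational(-377, 253)) = Add(Mul(125, Rational(1, 1176)), Rational(-377, 253)) = Add(Rational(125, 1176), Rational(-377, 253)) = Rational(-411727, 297528)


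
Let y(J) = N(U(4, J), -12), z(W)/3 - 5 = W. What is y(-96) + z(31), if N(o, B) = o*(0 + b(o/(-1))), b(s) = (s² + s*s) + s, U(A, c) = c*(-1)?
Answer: 1760364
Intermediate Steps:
U(A, c) = -c
z(W) = 15 + 3*W
b(s) = s + 2*s² (b(s) = (s² + s²) + s = 2*s² + s = s + 2*s²)
N(o, B) = -o²*(1 - 2*o) (N(o, B) = o*(0 + (o/(-1))*(1 + 2*(o/(-1)))) = o*(0 + (o*(-1))*(1 + 2*(o*(-1)))) = o*(0 + (-o)*(1 + 2*(-o))) = o*(0 + (-o)*(1 - 2*o)) = o*(0 - o*(1 - 2*o)) = o*(-o*(1 - 2*o)) = -o²*(1 - 2*o))
y(J) = J²*(-1 - 2*J) (y(J) = (-J)²*(-1 + 2*(-J)) = J²*(-1 - 2*J))
y(-96) + z(31) = (-96)²*(-1 - 2*(-96)) + (15 + 3*31) = 9216*(-1 + 192) + (15 + 93) = 9216*191 + 108 = 1760256 + 108 = 1760364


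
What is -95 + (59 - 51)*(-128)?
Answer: -1119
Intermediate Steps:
-95 + (59 - 51)*(-128) = -95 + 8*(-128) = -95 - 1024 = -1119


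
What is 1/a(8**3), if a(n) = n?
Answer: 1/512 ≈ 0.0019531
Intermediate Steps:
1/a(8**3) = 1/(8**3) = 1/512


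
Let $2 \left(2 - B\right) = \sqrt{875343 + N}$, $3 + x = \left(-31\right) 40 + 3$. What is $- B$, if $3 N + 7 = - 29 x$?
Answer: $-2 + \frac{\sqrt{7985946}}{6} \approx 468.99$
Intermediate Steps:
$x = -1240$ ($x = -3 + \left(\left(-31\right) 40 + 3\right) = -3 + \left(-1240 + 3\right) = -3 - 1237 = -1240$)
$N = \frac{35953}{3}$ ($N = - \frac{7}{3} + \frac{\left(-29\right) \left(-1240\right)}{3} = - \frac{7}{3} + \frac{1}{3} \cdot 35960 = - \frac{7}{3} + \frac{35960}{3} = \frac{35953}{3} \approx 11984.0$)
$B = 2 - \frac{\sqrt{7985946}}{6}$ ($B = 2 - \frac{\sqrt{875343 + \frac{35953}{3}}}{2} = 2 - \frac{\sqrt{\frac{2661982}{3}}}{2} = 2 - \frac{\frac{1}{3} \sqrt{7985946}}{2} = 2 - \frac{\sqrt{7985946}}{6} \approx -468.99$)
$- B = - (2 - \frac{\sqrt{7985946}}{6}) = -2 + \frac{\sqrt{7985946}}{6}$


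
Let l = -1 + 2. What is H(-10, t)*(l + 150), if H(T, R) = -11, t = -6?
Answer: -1661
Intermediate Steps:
l = 1
H(-10, t)*(l + 150) = -11*(1 + 150) = -11*151 = -1661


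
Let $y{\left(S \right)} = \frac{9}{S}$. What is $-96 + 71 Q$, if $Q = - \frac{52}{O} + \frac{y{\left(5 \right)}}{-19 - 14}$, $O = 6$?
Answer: $- \frac{118009}{165} \approx -715.21$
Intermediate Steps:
$Q = - \frac{1439}{165}$ ($Q = - \frac{52}{6} + \frac{9 \cdot \frac{1}{5}}{-19 - 14} = \left(-52\right) \frac{1}{6} + \frac{9 \cdot \frac{1}{5}}{-33} = - \frac{26}{3} + \frac{9}{5} \left(- \frac{1}{33}\right) = - \frac{26}{3} - \frac{3}{55} = - \frac{1439}{165} \approx -8.7212$)
$-96 + 71 Q = -96 + 71 \left(- \frac{1439}{165}\right) = -96 - \frac{102169}{165} = - \frac{118009}{165}$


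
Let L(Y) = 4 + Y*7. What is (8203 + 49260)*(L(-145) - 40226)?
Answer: -2369601731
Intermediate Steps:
L(Y) = 4 + 7*Y
(8203 + 49260)*(L(-145) - 40226) = (8203 + 49260)*((4 + 7*(-145)) - 40226) = 57463*((4 - 1015) - 40226) = 57463*(-1011 - 40226) = 57463*(-41237) = -2369601731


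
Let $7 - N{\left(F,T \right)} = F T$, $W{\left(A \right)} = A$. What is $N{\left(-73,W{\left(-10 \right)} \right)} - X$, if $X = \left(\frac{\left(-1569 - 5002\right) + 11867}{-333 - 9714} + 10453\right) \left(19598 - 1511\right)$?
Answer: $- \frac{633143855182}{3349} \approx -1.8905 \cdot 10^{8}$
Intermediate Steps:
$X = \frac{633141433855}{3349}$ ($X = \left(\frac{\left(-1569 - 5002\right) + 11867}{-10047} + 10453\right) 18087 = \left(\left(-6571 + 11867\right) \left(- \frac{1}{10047}\right) + 10453\right) 18087 = \left(5296 \left(- \frac{1}{10047}\right) + 10453\right) 18087 = \left(- \frac{5296}{10047} + 10453\right) 18087 = \frac{105015995}{10047} \cdot 18087 = \frac{633141433855}{3349} \approx 1.8905 \cdot 10^{8}$)
$N{\left(F,T \right)} = 7 - F T$
$N{\left(-73,W{\left(-10 \right)} \right)} - X = \left(7 - \left(-73\right) \left(-10\right)\right) - \frac{633141433855}{3349} = \left(7 - 730\right) - \frac{633141433855}{3349} = -723 - \frac{633141433855}{3349} = - \frac{633143855182}{3349}$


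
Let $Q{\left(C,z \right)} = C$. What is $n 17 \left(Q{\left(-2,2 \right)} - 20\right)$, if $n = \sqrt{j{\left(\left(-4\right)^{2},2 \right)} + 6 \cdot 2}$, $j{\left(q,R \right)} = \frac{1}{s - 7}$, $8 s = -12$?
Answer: $- 22 \sqrt{3434} \approx -1289.2$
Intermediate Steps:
$s = - \frac{3}{2}$ ($s = \frac{1}{8} \left(-12\right) = - \frac{3}{2} \approx -1.5$)
$j{\left(q,R \right)} = - \frac{2}{17}$ ($j{\left(q,R \right)} = \frac{1}{- \frac{3}{2} - 7} = \frac{1}{- \frac{17}{2}} = - \frac{2}{17}$)
$n = \frac{\sqrt{3434}}{17}$ ($n = \sqrt{- \frac{2}{17} + 6 \cdot 2} = \sqrt{- \frac{2}{17} + 12} = \sqrt{\frac{202}{17}} = \frac{\sqrt{3434}}{17} \approx 3.4471$)
$n 17 \left(Q{\left(-2,2 \right)} - 20\right) = \frac{\sqrt{3434}}{17} \cdot 17 \left(-2 - 20\right) = \frac{\sqrt{3434}}{17} \cdot 17 \left(-22\right) = \frac{\sqrt{3434}}{17} \left(-374\right) = - 22 \sqrt{3434}$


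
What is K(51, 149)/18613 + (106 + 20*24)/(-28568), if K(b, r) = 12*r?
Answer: 20086183/265868092 ≈ 0.075549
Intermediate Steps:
K(51, 149)/18613 + (106 + 20*24)/(-28568) = (12*149)/18613 + (106 + 20*24)/(-28568) = 1788*(1/18613) + (106 + 480)*(-1/28568) = 1788/18613 + 586*(-1/28568) = 1788/18613 - 293/14284 = 20086183/265868092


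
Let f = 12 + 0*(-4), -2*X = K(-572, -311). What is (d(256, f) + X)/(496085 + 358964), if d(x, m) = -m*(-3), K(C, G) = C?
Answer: 322/855049 ≈ 0.00037659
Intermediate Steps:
X = 286 (X = -1/2*(-572) = 286)
f = 12 (f = 12 + 0 = 12)
d(x, m) = 3*m
(d(256, f) + X)/(496085 + 358964) = (3*12 + 286)/(496085 + 358964) = (36 + 286)/855049 = 322*(1/855049) = 322/855049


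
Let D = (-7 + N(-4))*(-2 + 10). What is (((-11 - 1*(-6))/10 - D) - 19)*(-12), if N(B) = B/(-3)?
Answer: -310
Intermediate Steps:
N(B) = -B/3 (N(B) = B*(-⅓) = -B/3)
D = -136/3 (D = (-7 - ⅓*(-4))*(-2 + 10) = (-7 + 4/3)*8 = -17/3*8 = -136/3 ≈ -45.333)
(((-11 - 1*(-6))/10 - D) - 19)*(-12) = (((-11 - 1*(-6))/10 - 1*(-136/3)) - 19)*(-12) = (((-11 + 6)*(⅒) + 136/3) - 19)*(-12) = ((-5*⅒ + 136/3) - 19)*(-12) = ((-½ + 136/3) - 19)*(-12) = (269/6 - 19)*(-12) = (155/6)*(-12) = -310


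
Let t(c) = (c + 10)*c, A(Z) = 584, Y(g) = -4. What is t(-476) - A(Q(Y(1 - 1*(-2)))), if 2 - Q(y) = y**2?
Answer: 221232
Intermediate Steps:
Q(y) = 2 - y**2
t(c) = c*(10 + c) (t(c) = (10 + c)*c = c*(10 + c))
t(-476) - A(Q(Y(1 - 1*(-2)))) = -476*(10 - 476) - 1*584 = -476*(-466) - 584 = 221816 - 584 = 221232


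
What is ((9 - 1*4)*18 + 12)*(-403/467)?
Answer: -41106/467 ≈ -88.021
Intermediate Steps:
((9 - 1*4)*18 + 12)*(-403/467) = ((9 - 4)*18 + 12)*(-403*1/467) = (5*18 + 12)*(-403/467) = (90 + 12)*(-403/467) = 102*(-403/467) = -41106/467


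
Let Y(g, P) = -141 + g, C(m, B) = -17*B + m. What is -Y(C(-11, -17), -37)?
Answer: -137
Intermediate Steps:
C(m, B) = m - 17*B
-Y(C(-11, -17), -37) = -(-141 + (-11 - 17*(-17))) = -(-141 + (-11 + 289)) = -(-141 + 278) = -1*137 = -137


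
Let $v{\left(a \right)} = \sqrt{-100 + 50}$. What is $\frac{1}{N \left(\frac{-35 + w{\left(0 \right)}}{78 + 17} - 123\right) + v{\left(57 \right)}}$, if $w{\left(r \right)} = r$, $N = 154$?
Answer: $- \frac{3429272}{65151845313} - \frac{1805 i \sqrt{2}}{130303690626} \approx -5.2635 \cdot 10^{-5} - 1.959 \cdot 10^{-8} i$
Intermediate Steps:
$v{\left(a \right)} = 5 i \sqrt{2}$ ($v{\left(a \right)} = \sqrt{-50} = 5 i \sqrt{2}$)
$\frac{1}{N \left(\frac{-35 + w{\left(0 \right)}}{78 + 17} - 123\right) + v{\left(57 \right)}} = \frac{1}{154 \left(\frac{-35 + 0}{78 + 17} - 123\right) + 5 i \sqrt{2}} = \frac{1}{154 \left(- \frac{35}{95} - 123\right) + 5 i \sqrt{2}} = \frac{1}{154 \left(\left(-35\right) \frac{1}{95} - 123\right) + 5 i \sqrt{2}} = \frac{1}{154 \left(- \frac{7}{19} - 123\right) + 5 i \sqrt{2}} = \frac{1}{154 \left(- \frac{2344}{19}\right) + 5 i \sqrt{2}} = \frac{1}{- \frac{360976}{19} + 5 i \sqrt{2}}$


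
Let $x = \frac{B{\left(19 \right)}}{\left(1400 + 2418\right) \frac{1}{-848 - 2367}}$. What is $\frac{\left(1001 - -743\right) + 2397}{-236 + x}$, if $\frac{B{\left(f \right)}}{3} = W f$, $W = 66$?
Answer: $- \frac{7905169}{6497939} \approx -1.2166$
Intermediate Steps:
$B{\left(f \right)} = 198 f$ ($B{\left(f \right)} = 3 \cdot 66 f = 198 f$)
$x = - \frac{6047415}{1909}$ ($x = \frac{198 \cdot 19}{\left(1400 + 2418\right) \frac{1}{-848 - 2367}} = \frac{3762}{3818 \frac{1}{-3215}} = \frac{3762}{3818 \left(- \frac{1}{3215}\right)} = \frac{3762}{- \frac{3818}{3215}} = 3762 \left(- \frac{3215}{3818}\right) = - \frac{6047415}{1909} \approx -3167.8$)
$\frac{\left(1001 - -743\right) + 2397}{-236 + x} = \frac{\left(1001 - -743\right) + 2397}{-236 - \frac{6047415}{1909}} = \frac{\left(1001 + 743\right) + 2397}{- \frac{6497939}{1909}} = \left(1744 + 2397\right) \left(- \frac{1909}{6497939}\right) = 4141 \left(- \frac{1909}{6497939}\right) = - \frac{7905169}{6497939}$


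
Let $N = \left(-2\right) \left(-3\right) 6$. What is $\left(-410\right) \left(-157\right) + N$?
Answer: $64406$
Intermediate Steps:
$N = 36$ ($N = 6 \cdot 6 = 36$)
$\left(-410\right) \left(-157\right) + N = \left(-410\right) \left(-157\right) + 36 = 64370 + 36 = 64406$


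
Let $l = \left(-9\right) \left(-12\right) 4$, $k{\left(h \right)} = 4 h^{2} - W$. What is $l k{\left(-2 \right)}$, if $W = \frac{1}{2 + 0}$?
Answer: $6696$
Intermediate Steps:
$W = \frac{1}{2} \approx 0.5$
$k{\left(h \right)} = - \frac{1}{2} + 4 h^{2}$ ($k{\left(h \right)} = 4 h^{2} - \frac{1}{2} = - \frac{1}{2} + 4 h^{2}$)
$l = 432$ ($l = 108 \cdot 4 = 432$)
$l k{\left(-2 \right)} = 432 \left(- \frac{1}{2} + 4 \left(-2\right)^{2}\right) = 432 \left(- \frac{1}{2} + 4 \cdot 4\right) = 432 \left(- \frac{1}{2} + 16\right) = 432 \cdot \frac{31}{2} = 6696$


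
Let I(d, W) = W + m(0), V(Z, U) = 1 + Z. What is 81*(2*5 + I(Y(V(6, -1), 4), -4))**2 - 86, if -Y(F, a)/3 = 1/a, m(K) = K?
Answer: 2830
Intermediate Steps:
Y(F, a) = -3/a
I(d, W) = W (I(d, W) = W + 0 = W)
81*(2*5 + I(Y(V(6, -1), 4), -4))**2 - 86 = 81*(2*5 - 4)**2 - 86 = 81*(10 - 4)**2 - 86 = 81*6**2 - 86 = 81*36 - 86 = 2916 - 86 = 2830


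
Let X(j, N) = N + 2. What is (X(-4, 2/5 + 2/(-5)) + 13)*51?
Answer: 765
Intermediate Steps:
X(j, N) = 2 + N
(X(-4, 2/5 + 2/(-5)) + 13)*51 = ((2 + (2/5 + 2/(-5))) + 13)*51 = ((2 + (2*(1/5) + 2*(-1/5))) + 13)*51 = ((2 + (2/5 - 2/5)) + 13)*51 = ((2 + 0) + 13)*51 = (2 + 13)*51 = 15*51 = 765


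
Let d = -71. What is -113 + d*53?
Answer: -3876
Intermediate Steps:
-113 + d*53 = -113 - 71*53 = -113 - 3763 = -3876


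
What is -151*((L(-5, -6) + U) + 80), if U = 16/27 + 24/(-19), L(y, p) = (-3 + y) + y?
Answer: -5138077/513 ≈ -10016.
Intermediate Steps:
L(y, p) = -3 + 2*y
U = -344/513 (U = 16*(1/27) + 24*(-1/19) = 16/27 - 24/19 = -344/513 ≈ -0.67057)
-151*((L(-5, -6) + U) + 80) = -151*(((-3 + 2*(-5)) - 344/513) + 80) = -151*(((-3 - 10) - 344/513) + 80) = -151*((-13 - 344/513) + 80) = -151*(-7013/513 + 80) = -151*34027/513 = -5138077/513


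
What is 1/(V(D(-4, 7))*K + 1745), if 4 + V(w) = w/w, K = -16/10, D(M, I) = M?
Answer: 5/8749 ≈ 0.00057149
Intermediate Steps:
K = -8/5 (K = -16*1/10 = -8/5 ≈ -1.6000)
V(w) = -3 (V(w) = -4 + w/w = -4 + 1 = -3)
1/(V(D(-4, 7))*K + 1745) = 1/(-3*(-8/5) + 1745) = 1/(24/5 + 1745) = 1/(8749/5) = 5/8749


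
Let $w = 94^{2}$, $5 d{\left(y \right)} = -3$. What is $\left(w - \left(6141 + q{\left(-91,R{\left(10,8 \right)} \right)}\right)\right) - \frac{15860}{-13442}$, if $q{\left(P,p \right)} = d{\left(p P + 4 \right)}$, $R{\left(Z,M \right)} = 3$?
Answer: $\frac{6971176}{2585} \approx 2696.8$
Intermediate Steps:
$d{\left(y \right)} = - \frac{3}{5}$ ($d{\left(y \right)} = \frac{1}{5} \left(-3\right) = - \frac{3}{5}$)
$q{\left(P,p \right)} = - \frac{3}{5}$
$w = 8836$
$\left(w - \left(6141 + q{\left(-91,R{\left(10,8 \right)} \right)}\right)\right) - \frac{15860}{-13442} = \left(8836 - \frac{30702}{5}\right) - \frac{15860}{-13442} = \left(8836 + \left(-6141 + \frac{3}{5}\right)\right) - - \frac{610}{517} = \left(8836 - \frac{30702}{5}\right) + \frac{610}{517} = \frac{13478}{5} + \frac{610}{517} = \frac{6971176}{2585}$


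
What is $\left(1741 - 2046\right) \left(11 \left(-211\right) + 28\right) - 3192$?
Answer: $696173$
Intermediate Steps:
$\left(1741 - 2046\right) \left(11 \left(-211\right) + 28\right) - 3192 = - 305 \left(-2321 + 28\right) - 3192 = \left(-305\right) \left(-2293\right) - 3192 = 699365 - 3192 = 696173$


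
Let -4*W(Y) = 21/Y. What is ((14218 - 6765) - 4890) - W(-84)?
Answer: 41007/16 ≈ 2562.9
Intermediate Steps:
W(Y) = -21/(4*Y)
((14218 - 6765) - 4890) - W(-84) = ((14218 - 6765) - 4890) - (-21)/(4*(-84)) = (7453 - 4890) - (-21)*(-1)/(4*84) = 2563 - 1*1/16 = 2563 - 1/16 = 41007/16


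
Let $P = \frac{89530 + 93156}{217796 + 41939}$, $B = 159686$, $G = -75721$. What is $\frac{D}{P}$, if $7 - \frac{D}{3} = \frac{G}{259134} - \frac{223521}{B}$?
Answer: $\frac{1668212868691780}{44997379878023} \approx 37.074$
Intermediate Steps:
$D = \frac{89918494472}{3448339327}$ ($D = 21 - 3 \left(- \frac{75721}{259134} - \frac{223521}{159686}\right) = 21 - - \frac{17503368605}{3448339327} = 21 + \frac{17503368605}{3448339327} = \frac{89918494472}{3448339327} \approx 26.076$)
$P = \frac{26098}{37105}$ ($P = \frac{182686}{259735} = 182686 \cdot \frac{1}{259735} = \frac{26098}{37105} \approx 0.70336$)
$\frac{D}{P} = \frac{89918494472}{3448339327 \cdot \frac{26098}{37105}} = \frac{89918494472}{3448339327} \cdot \frac{37105}{26098} = \frac{1668212868691780}{44997379878023}$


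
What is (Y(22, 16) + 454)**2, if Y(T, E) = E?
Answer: 220900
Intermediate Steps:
(Y(22, 16) + 454)**2 = (16 + 454)**2 = 470**2 = 220900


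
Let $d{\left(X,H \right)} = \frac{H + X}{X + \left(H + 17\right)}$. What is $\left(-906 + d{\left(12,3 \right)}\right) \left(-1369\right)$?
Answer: $\frac{39669513}{32} \approx 1.2397 \cdot 10^{6}$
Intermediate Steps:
$d{\left(X,H \right)} = \frac{H + X}{17 + H + X}$ ($d{\left(X,H \right)} = \frac{H + X}{X + \left(17 + H\right)} = \frac{H + X}{17 + H + X}$)
$\left(-906 + d{\left(12,3 \right)}\right) \left(-1369\right) = \left(-906 + \frac{3 + 12}{17 + 3 + 12}\right) \left(-1369\right) = \left(-906 + \frac{1}{32} \cdot 15\right) \left(-1369\right) = \left(-906 + \frac{15}{32}\right) \left(-1369\right) = \left(- \frac{28977}{32}\right) \left(-1369\right) = \frac{39669513}{32}$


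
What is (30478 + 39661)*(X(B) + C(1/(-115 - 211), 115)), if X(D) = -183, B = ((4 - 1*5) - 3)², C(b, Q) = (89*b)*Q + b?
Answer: -2451147633/163 ≈ -1.5038e+7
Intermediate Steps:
C(b, Q) = b + 89*Q*b (C(b, Q) = 89*Q*b + b = b + 89*Q*b)
B = 16 (B = ((4 - 5) - 3)² = (-1 - 3)² = (-4)² = 16)
(30478 + 39661)*(X(B) + C(1/(-115 - 211), 115)) = (30478 + 39661)*(-183 + (1 + 89*115)/(-115 - 211)) = 70139*(-183 + (1 + 10235)/(-326)) = 70139*(-183 - 1/326*10236) = 70139*(-183 - 5118/163) = 70139*(-34947/163) = -2451147633/163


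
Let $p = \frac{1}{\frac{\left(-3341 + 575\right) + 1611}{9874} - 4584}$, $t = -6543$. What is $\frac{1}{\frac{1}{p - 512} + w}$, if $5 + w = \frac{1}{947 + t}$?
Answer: $- \frac{46349916452}{231848392089} \approx -0.19991$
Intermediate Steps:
$p = - \frac{9874}{45263571}$ ($p = \frac{1}{\left(-2766 + 1611\right) \frac{1}{9874} - 4584} = \frac{1}{\left(-1155\right) \frac{1}{9874} - 4584} = \frac{1}{- \frac{1155}{9874} - 4584} = \frac{1}{- \frac{45263571}{9874}} = - \frac{9874}{45263571} \approx -0.00021814$)
$w = - \frac{27981}{5596}$ ($w = -5 + \frac{1}{947 - 6543} = -5 + \frac{1}{-5596} = -5 - \frac{1}{5596} = - \frac{27981}{5596} \approx -5.0002$)
$\frac{1}{\frac{1}{p - 512} + w} = \frac{1}{\frac{1}{- \frac{9874}{45263571} - 512} - \frac{27981}{5596}} = \frac{1}{\frac{1}{- \frac{23174958226}{45263571}} - \frac{27981}{5596}} = \frac{1}{- \frac{45263571}{23174958226} - \frac{27981}{5596}} = \frac{1}{- \frac{231848392089}{46349916452}} = - \frac{46349916452}{231848392089}$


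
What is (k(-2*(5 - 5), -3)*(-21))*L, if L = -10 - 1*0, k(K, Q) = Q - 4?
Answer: -1470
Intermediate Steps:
k(K, Q) = -4 + Q
L = -10 (L = -10 + 0 = -10)
(k(-2*(5 - 5), -3)*(-21))*L = ((-4 - 3)*(-21))*(-10) = -7*(-21)*(-10) = 147*(-10) = -1470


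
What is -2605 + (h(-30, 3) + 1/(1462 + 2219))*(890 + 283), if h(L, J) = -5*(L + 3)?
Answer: 191105641/1227 ≈ 1.5575e+5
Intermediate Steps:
h(L, J) = -15 - 5*L (h(L, J) = -5*(3 + L) = -15 - 5*L)
-2605 + (h(-30, 3) + 1/(1462 + 2219))*(890 + 283) = -2605 + ((-15 - 5*(-30)) + 1/(1462 + 2219))*(890 + 283) = -2605 + ((-15 + 150) + 1/3681)*1173 = -2605 + (135 + 1/3681)*1173 = -2605 + (496936/3681)*1173 = -2605 + 194301976/1227 = 191105641/1227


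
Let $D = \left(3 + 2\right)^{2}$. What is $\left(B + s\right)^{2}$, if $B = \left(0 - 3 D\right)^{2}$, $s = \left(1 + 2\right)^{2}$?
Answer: $31741956$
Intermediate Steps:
$D = 25$ ($D = 5^{2} = 25$)
$s = 9$ ($s = 3^{2} = 9$)
$B = 5625$ ($B = \left(0 - 75\right)^{2} = \left(-75\right)^{2} = 5625$)
$\left(B + s\right)^{2} = \left(5625 + 9\right)^{2} = 5634^{2} = 31741956$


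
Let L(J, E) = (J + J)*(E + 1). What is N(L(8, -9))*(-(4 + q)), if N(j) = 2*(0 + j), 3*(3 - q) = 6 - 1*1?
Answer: 4096/3 ≈ 1365.3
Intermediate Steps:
q = 4/3 (q = 3 - (6 - 1*1)/3 = 3 - (6 - 1)/3 = 3 - 1/3*5 = 3 - 5/3 = 4/3 ≈ 1.3333)
L(J, E) = 2*J*(1 + E) (L(J, E) = (2*J)*(1 + E) = 2*J*(1 + E))
N(j) = 2*j
N(L(8, -9))*(-(4 + q)) = (2*(2*8*(1 - 9)))*(-(4 + 4/3)) = (2*(2*8*(-8)))*(-1*16/3) = (2*(-128))*(-16/3) = -256*(-16/3) = 4096/3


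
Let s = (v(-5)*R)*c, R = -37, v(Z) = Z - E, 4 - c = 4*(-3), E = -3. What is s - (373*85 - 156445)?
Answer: 125924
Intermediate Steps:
c = 16 (c = 4 - 4*(-3) = 4 - 1*(-12) = 4 + 12 = 16)
v(Z) = 3 + Z (v(Z) = Z - 1*(-3) = Z + 3 = 3 + Z)
s = 1184 (s = ((3 - 5)*(-37))*16 = -2*(-37)*16 = 74*16 = 1184)
s - (373*85 - 156445) = 1184 - (373*85 - 156445) = 1184 - (31705 - 156445) = 1184 - 1*(-124740) = 1184 + 124740 = 125924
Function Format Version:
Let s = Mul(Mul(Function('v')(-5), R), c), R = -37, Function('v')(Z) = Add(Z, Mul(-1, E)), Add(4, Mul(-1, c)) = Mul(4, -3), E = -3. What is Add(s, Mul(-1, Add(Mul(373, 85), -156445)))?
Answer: 125924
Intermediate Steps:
c = 16 (c = Add(4, Mul(-1, Mul(4, -3))) = Add(4, Mul(-1, -12)) = Add(4, 12) = 16)
Function('v')(Z) = Add(3, Z) (Function('v')(Z) = Add(Z, Mul(-1, -3)) = Add(Z, 3) = Add(3, Z))
s = 1184 (s = Mul(Mul(Add(3, -5), -37), 16) = Mul(Mul(-2, -37), 16) = Mul(74, 16) = 1184)
Add(s, Mul(-1, Add(Mul(373, 85), -156445))) = Add(1184, Mul(-1, Add(Mul(373, 85), -156445))) = Add(1184, Mul(-1, Add(31705, -156445))) = Add(1184, Mul(-1, -124740)) = Add(1184, 124740) = 125924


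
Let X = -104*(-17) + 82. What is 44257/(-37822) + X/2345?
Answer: -6762393/17738518 ≈ -0.38123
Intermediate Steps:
X = 1850 (X = 1768 + 82 = 1850)
44257/(-37822) + X/2345 = 44257/(-37822) + 1850/2345 = 44257*(-1/37822) + 1850*(1/2345) = -44257/37822 + 370/469 = -6762393/17738518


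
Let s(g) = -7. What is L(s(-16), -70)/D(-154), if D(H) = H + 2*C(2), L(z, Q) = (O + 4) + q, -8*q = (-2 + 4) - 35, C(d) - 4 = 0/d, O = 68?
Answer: -609/1168 ≈ -0.52140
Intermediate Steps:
C(d) = 4 (C(d) = 4 + 0/d = 4 + 0 = 4)
q = 33/8 (q = -((-2 + 4) - 35)/8 = -(2 - 35)/8 = -⅛*(-33) = 33/8 ≈ 4.1250)
L(z, Q) = 609/8 (L(z, Q) = (68 + 4) + 33/8 = 72 + 33/8 = 609/8)
D(H) = 8 + H (D(H) = H + 2*4 = H + 8 = 8 + H)
L(s(-16), -70)/D(-154) = 609/(8*(8 - 154)) = (609/8)/(-146) = (609/8)*(-1/146) = -609/1168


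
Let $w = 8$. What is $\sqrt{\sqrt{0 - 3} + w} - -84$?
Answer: $84 + \sqrt{8 + i \sqrt{3}} \approx 86.845 + 0.30443 i$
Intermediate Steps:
$\sqrt{\sqrt{0 - 3} + w} - -84 = \sqrt{\sqrt{0 - 3} + 8} - -84 = \sqrt{\sqrt{-3} + 8} + 84 = \sqrt{i \sqrt{3} + 8} + 84 = \sqrt{8 + i \sqrt{3}} + 84 = 84 + \sqrt{8 + i \sqrt{3}}$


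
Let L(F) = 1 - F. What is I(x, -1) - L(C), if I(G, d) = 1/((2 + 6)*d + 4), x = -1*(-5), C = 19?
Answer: 71/4 ≈ 17.750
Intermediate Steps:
x = 5
I(G, d) = 1/(4 + 8*d) (I(G, d) = 1/(8*d + 4) = 1/(4 + 8*d))
I(x, -1) - L(C) = 1/(4*(1 + 2*(-1))) - (1 - 1*19) = 1/(4*(1 - 2)) - (1 - 19) = (1/4)/(-1) - 1*(-18) = (1/4)*(-1) + 18 = -1/4 + 18 = 71/4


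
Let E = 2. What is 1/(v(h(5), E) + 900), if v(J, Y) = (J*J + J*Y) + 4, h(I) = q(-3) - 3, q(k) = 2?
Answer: 1/903 ≈ 0.0011074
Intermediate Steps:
h(I) = -1 (h(I) = 2 - 3 = -1)
v(J, Y) = 4 + J² + J*Y (v(J, Y) = (J² + J*Y) + 4 = 4 + J² + J*Y)
1/(v(h(5), E) + 900) = 1/((4 + (-1)² - 1*2) + 900) = 1/((4 + 1 - 2) + 900) = 1/(3 + 900) = 1/903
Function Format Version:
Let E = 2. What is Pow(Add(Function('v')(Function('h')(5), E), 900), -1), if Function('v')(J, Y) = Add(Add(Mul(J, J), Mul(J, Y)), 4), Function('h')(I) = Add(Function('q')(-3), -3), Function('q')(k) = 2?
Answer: Rational(1, 903) ≈ 0.0011074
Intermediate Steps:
Function('h')(I) = -1 (Function('h')(I) = Add(2, -3) = -1)
Function('v')(J, Y) = Add(4, Pow(J, 2), Mul(J, Y)) (Function('v')(J, Y) = Add(Add(Pow(J, 2), Mul(J, Y)), 4) = Add(4, Pow(J, 2), Mul(J, Y)))
Pow(Add(Function('v')(Function('h')(5), E), 900), -1) = Pow(Add(Add(4, Pow(-1, 2), Mul(-1, 2)), 900), -1) = Pow(Add(Add(4, 1, -2), 900), -1) = Pow(Add(3, 900), -1) = Pow(903, -1) = Rational(1, 903)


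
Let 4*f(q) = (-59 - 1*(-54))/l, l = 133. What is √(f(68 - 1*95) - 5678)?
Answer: I*√401753233/266 ≈ 75.353*I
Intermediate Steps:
f(q) = -5/532 (f(q) = ((-59 - 1*(-54))/133)/4 = ((-59 + 54)*(1/133))/4 = (-5*1/133)/4 = (¼)*(-5/133) = -5/532)
√(f(68 - 1*95) - 5678) = √(-5/532 - 5678) = √(-3020701/532) = I*√401753233/266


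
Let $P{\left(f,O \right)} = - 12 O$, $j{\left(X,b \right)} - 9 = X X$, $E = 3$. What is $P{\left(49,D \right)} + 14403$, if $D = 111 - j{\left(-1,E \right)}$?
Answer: $13191$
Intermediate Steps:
$j{\left(X,b \right)} = 9 + X^{2}$ ($j{\left(X,b \right)} = 9 + X X = 9 + X^{2}$)
$D = 101$ ($D = 111 - \left(9 + \left(-1\right)^{2}\right) = 111 - \left(9 + 1\right) = 111 - 10 = 101$)
$P{\left(49,D \right)} + 14403 = \left(-12\right) 101 + 14403 = -1212 + 14403 = 13191$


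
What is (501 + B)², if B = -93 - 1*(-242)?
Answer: 422500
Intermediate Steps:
B = 149 (B = -93 + 242 = 149)
(501 + B)² = (501 + 149)² = 650² = 422500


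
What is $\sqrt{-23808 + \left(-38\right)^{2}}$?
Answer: $2 i \sqrt{5591} \approx 149.55 i$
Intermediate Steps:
$\sqrt{-23808 + \left(-38\right)^{2}} = \sqrt{-23808 + 1444} = \sqrt{-22364} = 2 i \sqrt{5591}$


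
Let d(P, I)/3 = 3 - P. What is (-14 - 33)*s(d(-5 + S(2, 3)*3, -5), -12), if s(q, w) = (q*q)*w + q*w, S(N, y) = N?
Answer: 23688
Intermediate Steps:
d(P, I) = 9 - 3*P (d(P, I) = 3*(3 - P) = 9 - 3*P)
s(q, w) = q*w + w*q² (s(q, w) = q²*w + q*w = w*q² + q*w = q*w + w*q²)
(-14 - 33)*s(d(-5 + S(2, 3)*3, -5), -12) = (-14 - 33)*((9 - 3*(-5 + 2*3))*(-12)*(1 + (9 - 3*(-5 + 2*3)))) = -47*(9 - 3*(-5 + 6))*(-12)*(1 + (9 - 3*(-5 + 6))) = -47*(9 - 3*1)*(-12)*(1 + (9 - 3*1)) = -47*(9 - 3)*(-12)*(1 + (9 - 3)) = -282*(-12)*(1 + 6) = -282*(-12)*7 = -47*(-504) = 23688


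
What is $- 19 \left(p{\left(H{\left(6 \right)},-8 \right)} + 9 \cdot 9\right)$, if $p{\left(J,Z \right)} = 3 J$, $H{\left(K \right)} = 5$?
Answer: $-1824$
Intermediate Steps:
$- 19 \left(p{\left(H{\left(6 \right)},-8 \right)} + 9 \cdot 9\right) = - 19 \left(3 \cdot 5 + 9 \cdot 9\right) = - 19 \left(15 + 81\right) = \left(-19\right) 96 = -1824$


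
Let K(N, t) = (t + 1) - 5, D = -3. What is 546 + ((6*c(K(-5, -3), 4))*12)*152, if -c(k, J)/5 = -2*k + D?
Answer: -601374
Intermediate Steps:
K(N, t) = -4 + t (K(N, t) = (1 + t) - 5 = -4 + t)
c(k, J) = 15 + 10*k (c(k, J) = -5*(-2*k - 3) = -5*(-3 - 2*k) = 15 + 10*k)
546 + ((6*c(K(-5, -3), 4))*12)*152 = 546 + ((6*(15 + 10*(-4 - 3)))*12)*152 = 546 + ((6*(15 + 10*(-7)))*12)*152 = 546 + ((6*(15 - 70))*12)*152 = 546 + ((6*(-55))*12)*152 = 546 - 330*12*152 = 546 - 3960*152 = 546 - 601920 = -601374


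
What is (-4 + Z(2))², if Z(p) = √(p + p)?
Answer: 4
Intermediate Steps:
Z(p) = √2*√p (Z(p) = √(2*p) = √2*√p)
(-4 + Z(2))² = (-4 + √2*√2)² = (-4 + 2)² = (-2)² = 4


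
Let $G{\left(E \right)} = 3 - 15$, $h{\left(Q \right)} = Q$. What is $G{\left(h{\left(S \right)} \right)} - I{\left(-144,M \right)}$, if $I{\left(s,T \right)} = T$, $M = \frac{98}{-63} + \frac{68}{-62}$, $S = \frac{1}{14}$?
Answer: $- \frac{2608}{279} \approx -9.3477$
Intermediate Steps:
$S = \frac{1}{14} \approx 0.071429$
$M = - \frac{740}{279}$ ($M = 98 \left(- \frac{1}{63}\right) + 68 \left(- \frac{1}{62}\right) = - \frac{14}{9} - \frac{34}{31} = - \frac{740}{279} \approx -2.6523$)
$G{\left(E \right)} = -12$ ($G{\left(E \right)} = 3 - 15 = -12$)
$G{\left(h{\left(S \right)} \right)} - I{\left(-144,M \right)} = -12 - - \frac{740}{279} = -12 + \frac{740}{279} = - \frac{2608}{279}$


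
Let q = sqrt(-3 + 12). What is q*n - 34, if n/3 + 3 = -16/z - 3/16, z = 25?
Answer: -27379/400 ≈ -68.448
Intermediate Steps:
q = 3 (q = sqrt(9) = 3)
n = -4593/400 (n = -9 + 3*(-16/25 - 3/16) = -9 + 3*(-331/400) = -9 - 993/400 = -4593/400 ≈ -11.482)
q*n - 34 = 3*(-4593/400) - 34 = -13779/400 - 34 = -27379/400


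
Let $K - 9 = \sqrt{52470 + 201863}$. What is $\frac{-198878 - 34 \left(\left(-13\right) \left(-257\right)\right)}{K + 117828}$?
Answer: $- \frac{9205190766}{3471326059} + \frac{78118 \sqrt{254333}}{3471326059} \approx -2.6404$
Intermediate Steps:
$K = 9 + \sqrt{254333}$ ($K = 9 + \sqrt{52470 + 201863} = 9 + \sqrt{254333} \approx 513.31$)
$\frac{-198878 - 34 \left(\left(-13\right) \left(-257\right)\right)}{K + 117828} = \frac{-198878 - 34 \left(\left(-13\right) \left(-257\right)\right)}{\left(9 + \sqrt{254333}\right) + 117828} = \frac{-198878 - 113594}{117837 + \sqrt{254333}} = - \frac{312472}{117837 + \sqrt{254333}}$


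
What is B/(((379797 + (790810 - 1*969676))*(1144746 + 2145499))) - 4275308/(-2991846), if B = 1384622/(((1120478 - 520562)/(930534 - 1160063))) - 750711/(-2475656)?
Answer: 24986982265880566835325910151/17485815025466675112190319640 ≈ 1.4290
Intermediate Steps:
B = -196697504651975663/371296411224 (B = 1384622/((599916/(-229529))) - 750711*(-1/2475656) = 1384622/((599916*(-1/229529))) + 750711/2475656 = 1384622/(-599916/229529) + 750711/2475656 = 1384622*(-229529/599916) + 750711/2475656 = -158905451519/299958 + 750711/2475656 = -196697504651975663/371296411224 ≈ -5.2976e+5)
B/(((379797 + (790810 - 1*969676))*(1144746 + 2145499))) - 4275308/(-2991846) = -196697504651975663*1/((379797 + (790810 - 1*969676))*(1144746 + 2145499))/371296411224 - 4275308/(-2991846) = -196697504651975663*1/(3290245*(379797 + (790810 - 969676)))/371296411224 - 4275308*(-1/2991846) = -196697504651975663*1/(3290245*(379797 - 178866))/371296411224 + 2137654/1495923 = -196697504651975663/(371296411224*(200931*3290245)) + 2137654/1495923 = -196697504651975663/371296411224/661112218095 + 2137654/1495923 = -196697504651975663/371296411224*1/661112218095 + 2137654/1495923 = -28099643521710809/35066941999287413414040 + 2137654/1495923 = 24986982265880566835325910151/17485815025466675112190319640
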